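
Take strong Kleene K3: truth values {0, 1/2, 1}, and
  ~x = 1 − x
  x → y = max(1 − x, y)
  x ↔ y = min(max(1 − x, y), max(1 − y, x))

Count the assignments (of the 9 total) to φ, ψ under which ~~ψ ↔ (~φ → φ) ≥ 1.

2

φ = 0, ψ = 0 ↦ 1  ≥
φ = 0, ψ = 1/2 ↦ 1/2  <
φ = 0, ψ = 1 ↦ 0  <
φ = 1/2, ψ = 0 ↦ 1/2  <
φ = 1/2, ψ = 1/2 ↦ 1/2  <
φ = 1/2, ψ = 1 ↦ 1/2  <
φ = 1, ψ = 0 ↦ 0  <
φ = 1, ψ = 1/2 ↦ 1/2  <
φ = 1, ψ = 1 ↦ 1  ≥
So 2 of the 9 assignments meet the threshold.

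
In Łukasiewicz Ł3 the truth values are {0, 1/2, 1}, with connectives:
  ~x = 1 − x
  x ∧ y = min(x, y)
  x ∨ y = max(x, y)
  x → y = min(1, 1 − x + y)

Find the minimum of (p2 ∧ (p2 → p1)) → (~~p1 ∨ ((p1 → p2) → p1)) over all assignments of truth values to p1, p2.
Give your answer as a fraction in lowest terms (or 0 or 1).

1/2

Take p1 = 0, p2 = 1/2:
p2 → p1 = 1/2 → 0 = 1/2
p2 ∧ (p2 → p1) = 1/2 ∧ 1/2 = 1/2
~p1 = ~0 = 1
~~p1 = ~1 = 0
p1 → p2 = 0 → 1/2 = 1
(p1 → p2) → p1 = 1 → 0 = 0
~~p1 ∨ ((p1 → p2) → p1) = 0 ∨ 0 = 0
(p2 ∧ (p2 → p1)) → (~~p1 ∨ ((p1 → p2) → p1)) = 1/2 → 0 = 1/2
No assignment yields a value below 1/2, so this is the minimum.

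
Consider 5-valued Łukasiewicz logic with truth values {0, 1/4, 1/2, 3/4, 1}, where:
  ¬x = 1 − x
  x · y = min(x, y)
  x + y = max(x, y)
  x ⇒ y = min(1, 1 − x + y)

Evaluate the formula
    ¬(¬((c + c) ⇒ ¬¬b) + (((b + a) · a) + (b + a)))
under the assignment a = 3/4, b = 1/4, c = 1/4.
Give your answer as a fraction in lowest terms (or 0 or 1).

c + c = 1/4 + 1/4 = 1/4
¬b = ¬1/4 = 3/4
¬¬b = ¬3/4 = 1/4
(c + c) ⇒ ¬¬b = 1/4 ⇒ 1/4 = 1
¬((c + c) ⇒ ¬¬b) = ¬1 = 0
b + a = 1/4 + 3/4 = 3/4
(b + a) · a = 3/4 · 3/4 = 3/4
b + a = 1/4 + 3/4 = 3/4
((b + a) · a) + (b + a) = 3/4 + 3/4 = 3/4
¬((c + c) ⇒ ¬¬b) + (((b + a) · a) + (b + a)) = 0 + 3/4 = 3/4
¬(¬((c + c) ⇒ ¬¬b) + (((b + a) · a) + (b + a))) = ¬3/4 = 1/4

1/4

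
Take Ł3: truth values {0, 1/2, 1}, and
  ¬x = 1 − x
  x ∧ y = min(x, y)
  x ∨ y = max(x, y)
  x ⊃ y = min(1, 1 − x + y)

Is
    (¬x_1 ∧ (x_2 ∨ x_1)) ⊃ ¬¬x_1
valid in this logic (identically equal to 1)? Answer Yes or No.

Counterexample: take x_1 = 0, x_2 = 1/2.
¬x_1 = ¬0 = 1
x_2 ∨ x_1 = 1/2 ∨ 0 = 1/2
¬x_1 ∧ (x_2 ∨ x_1) = 1 ∧ 1/2 = 1/2
¬x_1 = ¬0 = 1
¬¬x_1 = ¬1 = 0
(¬x_1 ∧ (x_2 ∨ x_1)) ⊃ ¬¬x_1 = 1/2 ⊃ 0 = 1/2
This gives 1/2 ≠ 1.

No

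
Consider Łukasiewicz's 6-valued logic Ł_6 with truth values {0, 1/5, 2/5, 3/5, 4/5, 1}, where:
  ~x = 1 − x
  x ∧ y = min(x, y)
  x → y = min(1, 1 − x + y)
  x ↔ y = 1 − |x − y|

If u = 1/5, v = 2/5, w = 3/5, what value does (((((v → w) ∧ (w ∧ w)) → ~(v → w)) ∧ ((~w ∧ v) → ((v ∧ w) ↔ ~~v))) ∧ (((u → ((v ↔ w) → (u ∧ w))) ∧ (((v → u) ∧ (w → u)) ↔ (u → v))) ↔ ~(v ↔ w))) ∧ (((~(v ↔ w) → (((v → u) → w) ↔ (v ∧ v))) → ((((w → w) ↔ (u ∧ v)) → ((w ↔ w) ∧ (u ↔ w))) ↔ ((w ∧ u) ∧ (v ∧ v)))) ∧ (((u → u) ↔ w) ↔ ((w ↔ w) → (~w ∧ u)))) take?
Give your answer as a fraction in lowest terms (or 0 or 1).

v → w = 2/5 → 3/5 = 1
w ∧ w = 3/5 ∧ 3/5 = 3/5
(v → w) ∧ (w ∧ w) = 1 ∧ 3/5 = 3/5
v → w = 2/5 → 3/5 = 1
~(v → w) = ~1 = 0
((v → w) ∧ (w ∧ w)) → ~(v → w) = 3/5 → 0 = 2/5
~w = ~3/5 = 2/5
~w ∧ v = 2/5 ∧ 2/5 = 2/5
v ∧ w = 2/5 ∧ 3/5 = 2/5
~v = ~2/5 = 3/5
~~v = ~3/5 = 2/5
(v ∧ w) ↔ ~~v = 2/5 ↔ 2/5 = 1
(~w ∧ v) → ((v ∧ w) ↔ ~~v) = 2/5 → 1 = 1
(((v → w) ∧ (w ∧ w)) → ~(v → w)) ∧ ((~w ∧ v) → ((v ∧ w) ↔ ~~v)) = 2/5 ∧ 1 = 2/5
v ↔ w = 2/5 ↔ 3/5 = 4/5
u ∧ w = 1/5 ∧ 3/5 = 1/5
(v ↔ w) → (u ∧ w) = 4/5 → 1/5 = 2/5
u → ((v ↔ w) → (u ∧ w)) = 1/5 → 2/5 = 1
v → u = 2/5 → 1/5 = 4/5
w → u = 3/5 → 1/5 = 3/5
(v → u) ∧ (w → u) = 4/5 ∧ 3/5 = 3/5
u → v = 1/5 → 2/5 = 1
((v → u) ∧ (w → u)) ↔ (u → v) = 3/5 ↔ 1 = 3/5
(u → ((v ↔ w) → (u ∧ w))) ∧ (((v → u) ∧ (w → u)) ↔ (u → v)) = 1 ∧ 3/5 = 3/5
v ↔ w = 2/5 ↔ 3/5 = 4/5
~(v ↔ w) = ~4/5 = 1/5
((u → ((v ↔ w) → (u ∧ w))) ∧ (((v → u) ∧ (w → u)) ↔ (u → v))) ↔ ~(v ↔ w) = 3/5 ↔ 1/5 = 3/5
((((v → w) ∧ (w ∧ w)) → ~(v → w)) ∧ ((~w ∧ v) → ((v ∧ w) ↔ ~~v))) ∧ (((u → ((v ↔ w) → (u ∧ w))) ∧ (((v → u) ∧ (w → u)) ↔ (u → v))) ↔ ~(v ↔ w)) = 2/5 ∧ 3/5 = 2/5
v ↔ w = 2/5 ↔ 3/5 = 4/5
~(v ↔ w) = ~4/5 = 1/5
v → u = 2/5 → 1/5 = 4/5
(v → u) → w = 4/5 → 3/5 = 4/5
v ∧ v = 2/5 ∧ 2/5 = 2/5
((v → u) → w) ↔ (v ∧ v) = 4/5 ↔ 2/5 = 3/5
~(v ↔ w) → (((v → u) → w) ↔ (v ∧ v)) = 1/5 → 3/5 = 1
w → w = 3/5 → 3/5 = 1
u ∧ v = 1/5 ∧ 2/5 = 1/5
(w → w) ↔ (u ∧ v) = 1 ↔ 1/5 = 1/5
w ↔ w = 3/5 ↔ 3/5 = 1
u ↔ w = 1/5 ↔ 3/5 = 3/5
(w ↔ w) ∧ (u ↔ w) = 1 ∧ 3/5 = 3/5
((w → w) ↔ (u ∧ v)) → ((w ↔ w) ∧ (u ↔ w)) = 1/5 → 3/5 = 1
w ∧ u = 3/5 ∧ 1/5 = 1/5
v ∧ v = 2/5 ∧ 2/5 = 2/5
(w ∧ u) ∧ (v ∧ v) = 1/5 ∧ 2/5 = 1/5
(((w → w) ↔ (u ∧ v)) → ((w ↔ w) ∧ (u ↔ w))) ↔ ((w ∧ u) ∧ (v ∧ v)) = 1 ↔ 1/5 = 1/5
(~(v ↔ w) → (((v → u) → w) ↔ (v ∧ v))) → ((((w → w) ↔ (u ∧ v)) → ((w ↔ w) ∧ (u ↔ w))) ↔ ((w ∧ u) ∧ (v ∧ v))) = 1 → 1/5 = 1/5
u → u = 1/5 → 1/5 = 1
(u → u) ↔ w = 1 ↔ 3/5 = 3/5
w ↔ w = 3/5 ↔ 3/5 = 1
~w = ~3/5 = 2/5
~w ∧ u = 2/5 ∧ 1/5 = 1/5
(w ↔ w) → (~w ∧ u) = 1 → 1/5 = 1/5
((u → u) ↔ w) ↔ ((w ↔ w) → (~w ∧ u)) = 3/5 ↔ 1/5 = 3/5
((~(v ↔ w) → (((v → u) → w) ↔ (v ∧ v))) → ((((w → w) ↔ (u ∧ v)) → ((w ↔ w) ∧ (u ↔ w))) ↔ ((w ∧ u) ∧ (v ∧ v)))) ∧ (((u → u) ↔ w) ↔ ((w ↔ w) → (~w ∧ u))) = 1/5 ∧ 3/5 = 1/5
(((((v → w) ∧ (w ∧ w)) → ~(v → w)) ∧ ((~w ∧ v) → ((v ∧ w) ↔ ~~v))) ∧ (((u → ((v ↔ w) → (u ∧ w))) ∧ (((v → u) ∧ (w → u)) ↔ (u → v))) ↔ ~(v ↔ w))) ∧ (((~(v ↔ w) → (((v → u) → w) ↔ (v ∧ v))) → ((((w → w) ↔ (u ∧ v)) → ((w ↔ w) ∧ (u ↔ w))) ↔ ((w ∧ u) ∧ (v ∧ v)))) ∧ (((u → u) ↔ w) ↔ ((w ↔ w) → (~w ∧ u)))) = 2/5 ∧ 1/5 = 1/5

1/5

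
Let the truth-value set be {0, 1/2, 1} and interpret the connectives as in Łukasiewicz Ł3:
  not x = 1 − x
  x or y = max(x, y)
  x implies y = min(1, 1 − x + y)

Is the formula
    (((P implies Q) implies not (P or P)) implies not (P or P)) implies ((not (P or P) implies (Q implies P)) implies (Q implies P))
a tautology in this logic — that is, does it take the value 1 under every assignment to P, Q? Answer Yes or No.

Counterexample: take P = 1/2, Q = 1.
P implies Q = 1/2 implies 1 = 1
P or P = 1/2 or 1/2 = 1/2
not (P or P) = not 1/2 = 1/2
(P implies Q) implies not (P or P) = 1 implies 1/2 = 1/2
P or P = 1/2 or 1/2 = 1/2
not (P or P) = not 1/2 = 1/2
((P implies Q) implies not (P or P)) implies not (P or P) = 1/2 implies 1/2 = 1
P or P = 1/2 or 1/2 = 1/2
not (P or P) = not 1/2 = 1/2
Q implies P = 1 implies 1/2 = 1/2
not (P or P) implies (Q implies P) = 1/2 implies 1/2 = 1
Q implies P = 1 implies 1/2 = 1/2
(not (P or P) implies (Q implies P)) implies (Q implies P) = 1 implies 1/2 = 1/2
(((P implies Q) implies not (P or P)) implies not (P or P)) implies ((not (P or P) implies (Q implies P)) implies (Q implies P)) = 1 implies 1/2 = 1/2
This gives 1/2 ≠ 1.

No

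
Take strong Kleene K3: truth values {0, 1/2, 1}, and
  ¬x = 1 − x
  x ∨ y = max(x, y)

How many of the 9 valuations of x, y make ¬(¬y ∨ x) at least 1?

1

x = 0, y = 0 ↦ 0  <
x = 0, y = 1/2 ↦ 1/2  <
x = 0, y = 1 ↦ 1  ≥
x = 1/2, y = 0 ↦ 0  <
x = 1/2, y = 1/2 ↦ 1/2  <
x = 1/2, y = 1 ↦ 1/2  <
x = 1, y = 0 ↦ 0  <
x = 1, y = 1/2 ↦ 0  <
x = 1, y = 1 ↦ 0  <
So 1 of the 9 assignments meets the threshold.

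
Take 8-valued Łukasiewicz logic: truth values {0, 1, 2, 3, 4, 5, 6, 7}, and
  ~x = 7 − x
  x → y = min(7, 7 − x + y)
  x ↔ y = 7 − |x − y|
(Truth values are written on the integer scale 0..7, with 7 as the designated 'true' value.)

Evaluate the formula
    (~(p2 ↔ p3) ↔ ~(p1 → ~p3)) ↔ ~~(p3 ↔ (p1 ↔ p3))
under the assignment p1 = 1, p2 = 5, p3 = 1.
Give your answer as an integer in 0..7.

5

p2 ↔ p3 = 5 ↔ 1 = 3
~(p2 ↔ p3) = ~3 = 4
~p3 = ~1 = 6
p1 → ~p3 = 1 → 6 = 7
~(p1 → ~p3) = ~7 = 0
~(p2 ↔ p3) ↔ ~(p1 → ~p3) = 4 ↔ 0 = 3
p1 ↔ p3 = 1 ↔ 1 = 7
p3 ↔ (p1 ↔ p3) = 1 ↔ 7 = 1
~(p3 ↔ (p1 ↔ p3)) = ~1 = 6
~~(p3 ↔ (p1 ↔ p3)) = ~6 = 1
(~(p2 ↔ p3) ↔ ~(p1 → ~p3)) ↔ ~~(p3 ↔ (p1 ↔ p3)) = 3 ↔ 1 = 5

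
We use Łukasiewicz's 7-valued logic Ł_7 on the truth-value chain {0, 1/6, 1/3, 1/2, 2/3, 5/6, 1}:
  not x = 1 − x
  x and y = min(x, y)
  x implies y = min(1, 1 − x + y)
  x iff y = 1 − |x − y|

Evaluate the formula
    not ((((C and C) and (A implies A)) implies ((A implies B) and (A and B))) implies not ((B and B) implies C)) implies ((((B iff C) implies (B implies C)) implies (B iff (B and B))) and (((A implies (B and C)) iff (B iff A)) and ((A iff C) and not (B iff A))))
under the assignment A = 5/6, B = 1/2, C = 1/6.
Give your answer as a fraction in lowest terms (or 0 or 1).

C and C = 1/6 and 1/6 = 1/6
A implies A = 5/6 implies 5/6 = 1
(C and C) and (A implies A) = 1/6 and 1 = 1/6
A implies B = 5/6 implies 1/2 = 2/3
A and B = 5/6 and 1/2 = 1/2
(A implies B) and (A and B) = 2/3 and 1/2 = 1/2
((C and C) and (A implies A)) implies ((A implies B) and (A and B)) = 1/6 implies 1/2 = 1
B and B = 1/2 and 1/2 = 1/2
(B and B) implies C = 1/2 implies 1/6 = 2/3
not ((B and B) implies C) = not 2/3 = 1/3
(((C and C) and (A implies A)) implies ((A implies B) and (A and B))) implies not ((B and B) implies C) = 1 implies 1/3 = 1/3
not ((((C and C) and (A implies A)) implies ((A implies B) and (A and B))) implies not ((B and B) implies C)) = not 1/3 = 2/3
B iff C = 1/2 iff 1/6 = 2/3
B implies C = 1/2 implies 1/6 = 2/3
(B iff C) implies (B implies C) = 2/3 implies 2/3 = 1
B and B = 1/2 and 1/2 = 1/2
B iff (B and B) = 1/2 iff 1/2 = 1
((B iff C) implies (B implies C)) implies (B iff (B and B)) = 1 implies 1 = 1
B and C = 1/2 and 1/6 = 1/6
A implies (B and C) = 5/6 implies 1/6 = 1/3
B iff A = 1/2 iff 5/6 = 2/3
(A implies (B and C)) iff (B iff A) = 1/3 iff 2/3 = 2/3
A iff C = 5/6 iff 1/6 = 1/3
B iff A = 1/2 iff 5/6 = 2/3
not (B iff A) = not 2/3 = 1/3
(A iff C) and not (B iff A) = 1/3 and 1/3 = 1/3
((A implies (B and C)) iff (B iff A)) and ((A iff C) and not (B iff A)) = 2/3 and 1/3 = 1/3
(((B iff C) implies (B implies C)) implies (B iff (B and B))) and (((A implies (B and C)) iff (B iff A)) and ((A iff C) and not (B iff A))) = 1 and 1/3 = 1/3
not ((((C and C) and (A implies A)) implies ((A implies B) and (A and B))) implies not ((B and B) implies C)) implies ((((B iff C) implies (B implies C)) implies (B iff (B and B))) and (((A implies (B and C)) iff (B iff A)) and ((A iff C) and not (B iff A)))) = 2/3 implies 1/3 = 2/3

2/3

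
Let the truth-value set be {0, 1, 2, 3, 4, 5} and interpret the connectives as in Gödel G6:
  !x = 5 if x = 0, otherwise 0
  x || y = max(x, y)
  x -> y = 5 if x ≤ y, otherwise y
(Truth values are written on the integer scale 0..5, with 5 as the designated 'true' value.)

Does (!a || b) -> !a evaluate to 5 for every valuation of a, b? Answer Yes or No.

No

Counterexample: take a = 1, b = 1.
!a = !1 = 0
!a || b = 0 || 1 = 1
!a = !1 = 0
(!a || b) -> !a = 1 -> 0 = 0
This gives 0 ≠ 5.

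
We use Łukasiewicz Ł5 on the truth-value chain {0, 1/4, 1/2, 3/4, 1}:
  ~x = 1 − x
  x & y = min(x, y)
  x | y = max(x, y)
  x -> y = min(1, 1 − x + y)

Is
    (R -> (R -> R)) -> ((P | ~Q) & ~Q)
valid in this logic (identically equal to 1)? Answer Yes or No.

No

Counterexample: take P = 0, Q = 1/4, R = 0.
R -> R = 0 -> 0 = 1
R -> (R -> R) = 0 -> 1 = 1
~Q = ~1/4 = 3/4
P | ~Q = 0 | 3/4 = 3/4
~Q = ~1/4 = 3/4
(P | ~Q) & ~Q = 3/4 & 3/4 = 3/4
(R -> (R -> R)) -> ((P | ~Q) & ~Q) = 1 -> 3/4 = 3/4
This gives 3/4 ≠ 1.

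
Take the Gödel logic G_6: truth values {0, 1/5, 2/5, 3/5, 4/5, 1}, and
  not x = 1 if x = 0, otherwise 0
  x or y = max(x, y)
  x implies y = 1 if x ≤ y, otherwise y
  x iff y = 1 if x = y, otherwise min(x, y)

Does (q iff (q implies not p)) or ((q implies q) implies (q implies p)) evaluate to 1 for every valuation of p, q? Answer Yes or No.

Counterexample: take p = 0, q = 1/5.
not p = not 0 = 1
q implies not p = 1/5 implies 1 = 1
q iff (q implies not p) = 1/5 iff 1 = 1/5
q implies q = 1/5 implies 1/5 = 1
q implies p = 1/5 implies 0 = 0
(q implies q) implies (q implies p) = 1 implies 0 = 0
(q iff (q implies not p)) or ((q implies q) implies (q implies p)) = 1/5 or 0 = 1/5
This gives 1/5 ≠ 1.

No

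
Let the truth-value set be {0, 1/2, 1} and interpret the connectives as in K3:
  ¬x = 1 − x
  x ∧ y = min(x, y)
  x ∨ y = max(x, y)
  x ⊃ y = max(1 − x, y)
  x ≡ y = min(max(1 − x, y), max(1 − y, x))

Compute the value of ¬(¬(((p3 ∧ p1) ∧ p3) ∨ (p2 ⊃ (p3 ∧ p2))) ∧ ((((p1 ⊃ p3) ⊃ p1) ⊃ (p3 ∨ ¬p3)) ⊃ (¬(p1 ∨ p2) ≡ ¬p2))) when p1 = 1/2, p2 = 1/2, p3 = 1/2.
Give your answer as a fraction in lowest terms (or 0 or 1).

p3 ∧ p1 = 1/2 ∧ 1/2 = 1/2
(p3 ∧ p1) ∧ p3 = 1/2 ∧ 1/2 = 1/2
p3 ∧ p2 = 1/2 ∧ 1/2 = 1/2
p2 ⊃ (p3 ∧ p2) = 1/2 ⊃ 1/2 = 1/2
((p3 ∧ p1) ∧ p3) ∨ (p2 ⊃ (p3 ∧ p2)) = 1/2 ∨ 1/2 = 1/2
¬(((p3 ∧ p1) ∧ p3) ∨ (p2 ⊃ (p3 ∧ p2))) = ¬1/2 = 1/2
p1 ⊃ p3 = 1/2 ⊃ 1/2 = 1/2
(p1 ⊃ p3) ⊃ p1 = 1/2 ⊃ 1/2 = 1/2
¬p3 = ¬1/2 = 1/2
p3 ∨ ¬p3 = 1/2 ∨ 1/2 = 1/2
((p1 ⊃ p3) ⊃ p1) ⊃ (p3 ∨ ¬p3) = 1/2 ⊃ 1/2 = 1/2
p1 ∨ p2 = 1/2 ∨ 1/2 = 1/2
¬(p1 ∨ p2) = ¬1/2 = 1/2
¬p2 = ¬1/2 = 1/2
¬(p1 ∨ p2) ≡ ¬p2 = 1/2 ≡ 1/2 = 1/2
(((p1 ⊃ p3) ⊃ p1) ⊃ (p3 ∨ ¬p3)) ⊃ (¬(p1 ∨ p2) ≡ ¬p2) = 1/2 ⊃ 1/2 = 1/2
¬(((p3 ∧ p1) ∧ p3) ∨ (p2 ⊃ (p3 ∧ p2))) ∧ ((((p1 ⊃ p3) ⊃ p1) ⊃ (p3 ∨ ¬p3)) ⊃ (¬(p1 ∨ p2) ≡ ¬p2)) = 1/2 ∧ 1/2 = 1/2
¬(¬(((p3 ∧ p1) ∧ p3) ∨ (p2 ⊃ (p3 ∧ p2))) ∧ ((((p1 ⊃ p3) ⊃ p1) ⊃ (p3 ∨ ¬p3)) ⊃ (¬(p1 ∨ p2) ≡ ¬p2))) = ¬1/2 = 1/2

1/2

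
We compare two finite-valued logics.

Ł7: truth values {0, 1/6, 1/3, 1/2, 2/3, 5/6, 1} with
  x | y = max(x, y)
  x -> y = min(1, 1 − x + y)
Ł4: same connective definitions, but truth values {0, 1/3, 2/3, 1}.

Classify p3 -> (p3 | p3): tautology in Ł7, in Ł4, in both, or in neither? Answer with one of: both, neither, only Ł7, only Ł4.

In Ł7: every assignment gives 1 — tautology.
In Ł4: every assignment gives 1 — tautology.

both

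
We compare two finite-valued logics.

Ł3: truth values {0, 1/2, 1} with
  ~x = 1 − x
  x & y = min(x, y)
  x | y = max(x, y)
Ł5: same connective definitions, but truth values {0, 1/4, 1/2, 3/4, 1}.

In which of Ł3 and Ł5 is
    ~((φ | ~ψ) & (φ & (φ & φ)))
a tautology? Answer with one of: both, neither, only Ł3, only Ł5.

neither

In Ł3: at φ = 1/2, ψ = 0 the value is 1/2 — not a tautology.
In Ł5: at φ = 1/4, ψ = 0 the value is 3/4 — not a tautology.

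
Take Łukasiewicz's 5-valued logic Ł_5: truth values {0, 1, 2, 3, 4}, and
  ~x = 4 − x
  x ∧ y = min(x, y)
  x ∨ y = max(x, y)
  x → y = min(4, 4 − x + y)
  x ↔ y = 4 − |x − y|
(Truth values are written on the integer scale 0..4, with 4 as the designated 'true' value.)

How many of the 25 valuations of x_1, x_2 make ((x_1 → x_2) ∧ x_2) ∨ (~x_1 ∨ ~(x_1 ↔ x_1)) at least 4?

9

value 4: 9 assignments (counts)
value 3: 7 assignments
value 2: 5 assignments
value 1: 3 assignments
value 0: 1 assignment
So 9 of the 25 assignments meet the threshold.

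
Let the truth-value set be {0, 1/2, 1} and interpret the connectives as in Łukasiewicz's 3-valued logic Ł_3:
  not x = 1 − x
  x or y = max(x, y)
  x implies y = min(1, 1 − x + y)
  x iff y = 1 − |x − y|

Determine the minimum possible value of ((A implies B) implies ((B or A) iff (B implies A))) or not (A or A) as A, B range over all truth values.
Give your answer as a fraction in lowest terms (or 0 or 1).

Take A = 1/2, B = 1/2:
A implies B = 1/2 implies 1/2 = 1
B or A = 1/2 or 1/2 = 1/2
B implies A = 1/2 implies 1/2 = 1
(B or A) iff (B implies A) = 1/2 iff 1 = 1/2
(A implies B) implies ((B or A) iff (B implies A)) = 1 implies 1/2 = 1/2
A or A = 1/2 or 1/2 = 1/2
not (A or A) = not 1/2 = 1/2
((A implies B) implies ((B or A) iff (B implies A))) or not (A or A) = 1/2 or 1/2 = 1/2
No assignment yields a value below 1/2, so this is the minimum.

1/2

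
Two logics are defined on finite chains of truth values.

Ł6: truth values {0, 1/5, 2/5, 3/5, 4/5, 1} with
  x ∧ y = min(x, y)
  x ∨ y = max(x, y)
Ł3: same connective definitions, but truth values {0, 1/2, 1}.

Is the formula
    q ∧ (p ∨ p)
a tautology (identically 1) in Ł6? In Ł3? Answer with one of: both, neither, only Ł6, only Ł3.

In Ł6: at p = 0, q = 0 the value is 0 — not a tautology.
In Ł3: at p = 0, q = 0 the value is 0 — not a tautology.

neither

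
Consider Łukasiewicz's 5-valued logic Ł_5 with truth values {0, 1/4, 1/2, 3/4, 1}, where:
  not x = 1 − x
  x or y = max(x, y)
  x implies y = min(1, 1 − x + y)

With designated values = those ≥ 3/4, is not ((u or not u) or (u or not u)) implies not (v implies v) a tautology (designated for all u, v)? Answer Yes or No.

No

Counterexample: take u = 1/2, v = 0.
not u = not 1/2 = 1/2
u or not u = 1/2 or 1/2 = 1/2
not u = not 1/2 = 1/2
u or not u = 1/2 or 1/2 = 1/2
(u or not u) or (u or not u) = 1/2 or 1/2 = 1/2
not ((u or not u) or (u or not u)) = not 1/2 = 1/2
v implies v = 0 implies 0 = 1
not (v implies v) = not 1 = 0
not ((u or not u) or (u or not u)) implies not (v implies v) = 1/2 implies 0 = 1/2
This gives 1/2, which is below 3/4.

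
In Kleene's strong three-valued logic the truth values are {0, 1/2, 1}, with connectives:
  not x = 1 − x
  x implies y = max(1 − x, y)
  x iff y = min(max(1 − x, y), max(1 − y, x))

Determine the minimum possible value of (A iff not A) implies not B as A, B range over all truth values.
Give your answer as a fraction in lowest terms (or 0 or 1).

Take A = 1/2, B = 1/2:
not A = not 1/2 = 1/2
A iff not A = 1/2 iff 1/2 = 1/2
not B = not 1/2 = 1/2
(A iff not A) implies not B = 1/2 implies 1/2 = 1/2
No assignment yields a value below 1/2, so this is the minimum.

1/2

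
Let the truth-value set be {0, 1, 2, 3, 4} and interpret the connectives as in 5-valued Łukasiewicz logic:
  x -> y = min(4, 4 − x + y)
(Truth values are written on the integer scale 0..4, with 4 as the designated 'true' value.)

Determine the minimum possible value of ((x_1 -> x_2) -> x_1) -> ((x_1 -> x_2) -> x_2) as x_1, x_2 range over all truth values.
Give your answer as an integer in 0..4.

2

Take x_1 = 2, x_2 = 0:
x_1 -> x_2 = 2 -> 0 = 2
(x_1 -> x_2) -> x_1 = 2 -> 2 = 4
x_1 -> x_2 = 2 -> 0 = 2
(x_1 -> x_2) -> x_2 = 2 -> 0 = 2
((x_1 -> x_2) -> x_1) -> ((x_1 -> x_2) -> x_2) = 4 -> 2 = 2
No assignment yields a value below 2, so this is the minimum.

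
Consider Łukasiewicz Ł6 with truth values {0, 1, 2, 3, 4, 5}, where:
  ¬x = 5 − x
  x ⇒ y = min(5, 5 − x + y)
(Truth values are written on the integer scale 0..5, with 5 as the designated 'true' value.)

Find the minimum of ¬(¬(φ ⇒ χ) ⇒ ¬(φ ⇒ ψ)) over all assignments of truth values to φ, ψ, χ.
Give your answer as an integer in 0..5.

0

Take φ = 0, ψ = 0, χ = 0:
φ ⇒ χ = 0 ⇒ 0 = 5
¬(φ ⇒ χ) = ¬5 = 0
φ ⇒ ψ = 0 ⇒ 0 = 5
¬(φ ⇒ ψ) = ¬5 = 0
¬(φ ⇒ χ) ⇒ ¬(φ ⇒ ψ) = 0 ⇒ 0 = 5
¬(¬(φ ⇒ χ) ⇒ ¬(φ ⇒ ψ)) = ¬5 = 0
No assignment yields a value below 0, so this is the minimum.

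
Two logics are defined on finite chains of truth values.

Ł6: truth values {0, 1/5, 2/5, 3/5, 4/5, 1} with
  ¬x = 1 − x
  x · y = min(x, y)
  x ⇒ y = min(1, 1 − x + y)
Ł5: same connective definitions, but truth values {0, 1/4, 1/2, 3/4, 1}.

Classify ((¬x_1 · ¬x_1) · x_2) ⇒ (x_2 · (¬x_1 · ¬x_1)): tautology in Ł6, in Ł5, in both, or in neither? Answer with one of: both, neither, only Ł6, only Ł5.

both

In Ł6: every assignment gives 1 — tautology.
In Ł5: every assignment gives 1 — tautology.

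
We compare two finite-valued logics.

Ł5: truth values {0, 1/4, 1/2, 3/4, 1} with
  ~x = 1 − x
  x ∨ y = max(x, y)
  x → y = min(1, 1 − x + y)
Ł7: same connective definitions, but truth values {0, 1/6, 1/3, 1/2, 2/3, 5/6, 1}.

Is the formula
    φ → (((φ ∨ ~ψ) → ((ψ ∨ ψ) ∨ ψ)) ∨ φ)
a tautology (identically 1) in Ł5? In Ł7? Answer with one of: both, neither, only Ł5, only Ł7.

In Ł5: every assignment gives 1 — tautology.
In Ł7: every assignment gives 1 — tautology.

both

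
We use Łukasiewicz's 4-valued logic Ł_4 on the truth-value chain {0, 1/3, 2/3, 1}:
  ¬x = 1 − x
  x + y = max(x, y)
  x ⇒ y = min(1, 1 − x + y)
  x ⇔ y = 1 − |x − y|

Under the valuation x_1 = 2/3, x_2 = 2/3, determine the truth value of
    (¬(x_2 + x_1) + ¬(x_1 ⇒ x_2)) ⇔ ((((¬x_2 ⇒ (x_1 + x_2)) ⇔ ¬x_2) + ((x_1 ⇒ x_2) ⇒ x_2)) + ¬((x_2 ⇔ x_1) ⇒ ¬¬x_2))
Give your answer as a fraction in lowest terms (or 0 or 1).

2/3

x_2 + x_1 = 2/3 + 2/3 = 2/3
¬(x_2 + x_1) = ¬2/3 = 1/3
x_1 ⇒ x_2 = 2/3 ⇒ 2/3 = 1
¬(x_1 ⇒ x_2) = ¬1 = 0
¬(x_2 + x_1) + ¬(x_1 ⇒ x_2) = 1/3 + 0 = 1/3
¬x_2 = ¬2/3 = 1/3
x_1 + x_2 = 2/3 + 2/3 = 2/3
¬x_2 ⇒ (x_1 + x_2) = 1/3 ⇒ 2/3 = 1
¬x_2 = ¬2/3 = 1/3
(¬x_2 ⇒ (x_1 + x_2)) ⇔ ¬x_2 = 1 ⇔ 1/3 = 1/3
x_1 ⇒ x_2 = 2/3 ⇒ 2/3 = 1
(x_1 ⇒ x_2) ⇒ x_2 = 1 ⇒ 2/3 = 2/3
((¬x_2 ⇒ (x_1 + x_2)) ⇔ ¬x_2) + ((x_1 ⇒ x_2) ⇒ x_2) = 1/3 + 2/3 = 2/3
x_2 ⇔ x_1 = 2/3 ⇔ 2/3 = 1
¬x_2 = ¬2/3 = 1/3
¬¬x_2 = ¬1/3 = 2/3
(x_2 ⇔ x_1) ⇒ ¬¬x_2 = 1 ⇒ 2/3 = 2/3
¬((x_2 ⇔ x_1) ⇒ ¬¬x_2) = ¬2/3 = 1/3
(((¬x_2 ⇒ (x_1 + x_2)) ⇔ ¬x_2) + ((x_1 ⇒ x_2) ⇒ x_2)) + ¬((x_2 ⇔ x_1) ⇒ ¬¬x_2) = 2/3 + 1/3 = 2/3
(¬(x_2 + x_1) + ¬(x_1 ⇒ x_2)) ⇔ ((((¬x_2 ⇒ (x_1 + x_2)) ⇔ ¬x_2) + ((x_1 ⇒ x_2) ⇒ x_2)) + ¬((x_2 ⇔ x_1) ⇒ ¬¬x_2)) = 1/3 ⇔ 2/3 = 2/3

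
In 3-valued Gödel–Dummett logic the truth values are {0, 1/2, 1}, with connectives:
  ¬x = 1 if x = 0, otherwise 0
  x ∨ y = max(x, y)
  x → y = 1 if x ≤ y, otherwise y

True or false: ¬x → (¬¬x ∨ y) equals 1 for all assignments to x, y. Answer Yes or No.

Counterexample: take x = 0, y = 0.
¬x = ¬0 = 1
¬x = ¬0 = 1
¬¬x = ¬1 = 0
¬¬x ∨ y = 0 ∨ 0 = 0
¬x → (¬¬x ∨ y) = 1 → 0 = 0
This gives 0 ≠ 1.

No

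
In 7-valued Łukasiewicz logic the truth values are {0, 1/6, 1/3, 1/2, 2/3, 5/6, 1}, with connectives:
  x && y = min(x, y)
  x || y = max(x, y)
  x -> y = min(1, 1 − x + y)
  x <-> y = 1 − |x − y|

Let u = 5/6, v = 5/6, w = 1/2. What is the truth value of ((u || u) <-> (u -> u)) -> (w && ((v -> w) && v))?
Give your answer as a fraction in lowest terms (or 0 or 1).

2/3

u || u = 5/6 || 5/6 = 5/6
u -> u = 5/6 -> 5/6 = 1
(u || u) <-> (u -> u) = 5/6 <-> 1 = 5/6
v -> w = 5/6 -> 1/2 = 2/3
(v -> w) && v = 2/3 && 5/6 = 2/3
w && ((v -> w) && v) = 1/2 && 2/3 = 1/2
((u || u) <-> (u -> u)) -> (w && ((v -> w) && v)) = 5/6 -> 1/2 = 2/3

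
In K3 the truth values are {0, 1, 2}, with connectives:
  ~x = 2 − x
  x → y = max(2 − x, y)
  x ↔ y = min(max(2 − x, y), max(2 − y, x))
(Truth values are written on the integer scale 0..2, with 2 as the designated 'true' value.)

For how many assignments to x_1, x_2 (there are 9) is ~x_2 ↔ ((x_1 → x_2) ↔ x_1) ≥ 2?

1

x_1 = 0, x_2 = 0 ↦ 0  <
x_1 = 0, x_2 = 1 ↦ 1  <
x_1 = 0, x_2 = 2 ↦ 2  ≥
x_1 = 1, x_2 = 0 ↦ 1  <
x_1 = 1, x_2 = 1 ↦ 1  <
x_1 = 1, x_2 = 2 ↦ 1  <
x_1 = 2, x_2 = 0 ↦ 0  <
x_1 = 2, x_2 = 1 ↦ 1  <
x_1 = 2, x_2 = 2 ↦ 0  <
So 1 of the 9 assignments meets the threshold.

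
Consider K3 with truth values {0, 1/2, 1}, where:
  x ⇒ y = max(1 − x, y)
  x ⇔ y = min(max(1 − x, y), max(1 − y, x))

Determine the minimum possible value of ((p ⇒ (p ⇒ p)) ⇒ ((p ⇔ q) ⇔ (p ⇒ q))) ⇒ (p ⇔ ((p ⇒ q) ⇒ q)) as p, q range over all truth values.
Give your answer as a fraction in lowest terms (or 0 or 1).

1/2

Take p = 0, q = 1/2:
p ⇒ p = 0 ⇒ 0 = 1
p ⇒ (p ⇒ p) = 0 ⇒ 1 = 1
p ⇔ q = 0 ⇔ 1/2 = 1/2
p ⇒ q = 0 ⇒ 1/2 = 1
(p ⇔ q) ⇔ (p ⇒ q) = 1/2 ⇔ 1 = 1/2
(p ⇒ (p ⇒ p)) ⇒ ((p ⇔ q) ⇔ (p ⇒ q)) = 1 ⇒ 1/2 = 1/2
p ⇒ q = 0 ⇒ 1/2 = 1
(p ⇒ q) ⇒ q = 1 ⇒ 1/2 = 1/2
p ⇔ ((p ⇒ q) ⇒ q) = 0 ⇔ 1/2 = 1/2
((p ⇒ (p ⇒ p)) ⇒ ((p ⇔ q) ⇔ (p ⇒ q))) ⇒ (p ⇔ ((p ⇒ q) ⇒ q)) = 1/2 ⇒ 1/2 = 1/2
No assignment yields a value below 1/2, so this is the minimum.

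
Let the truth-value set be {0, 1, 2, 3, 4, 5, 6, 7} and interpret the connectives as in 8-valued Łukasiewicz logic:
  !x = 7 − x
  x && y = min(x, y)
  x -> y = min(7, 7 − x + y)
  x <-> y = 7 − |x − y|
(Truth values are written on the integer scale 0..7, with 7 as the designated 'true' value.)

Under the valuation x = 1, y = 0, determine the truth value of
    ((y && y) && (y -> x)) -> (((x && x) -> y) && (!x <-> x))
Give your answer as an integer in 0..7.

7

y && y = 0 && 0 = 0
y -> x = 0 -> 1 = 7
(y && y) && (y -> x) = 0 && 7 = 0
x && x = 1 && 1 = 1
(x && x) -> y = 1 -> 0 = 6
!x = !1 = 6
!x <-> x = 6 <-> 1 = 2
((x && x) -> y) && (!x <-> x) = 6 && 2 = 2
((y && y) && (y -> x)) -> (((x && x) -> y) && (!x <-> x)) = 0 -> 2 = 7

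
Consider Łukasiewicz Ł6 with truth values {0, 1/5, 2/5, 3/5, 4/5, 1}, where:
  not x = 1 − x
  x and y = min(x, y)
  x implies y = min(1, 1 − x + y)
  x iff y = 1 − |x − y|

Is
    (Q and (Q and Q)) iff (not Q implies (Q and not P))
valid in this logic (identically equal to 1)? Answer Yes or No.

Counterexample: take P = 0, Q = 1/5.
Q and Q = 1/5 and 1/5 = 1/5
Q and (Q and Q) = 1/5 and 1/5 = 1/5
not Q = not 1/5 = 4/5
not P = not 0 = 1
Q and not P = 1/5 and 1 = 1/5
not Q implies (Q and not P) = 4/5 implies 1/5 = 2/5
(Q and (Q and Q)) iff (not Q implies (Q and not P)) = 1/5 iff 2/5 = 4/5
This gives 4/5 ≠ 1.

No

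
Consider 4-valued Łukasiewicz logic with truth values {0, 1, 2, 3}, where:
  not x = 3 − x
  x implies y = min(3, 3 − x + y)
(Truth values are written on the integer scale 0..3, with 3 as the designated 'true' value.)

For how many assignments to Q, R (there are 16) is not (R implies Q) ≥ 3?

Q = 0, R = 0 ↦ 0  <
Q = 0, R = 1 ↦ 1  <
Q = 0, R = 2 ↦ 2  <
Q = 0, R = 3 ↦ 3  ≥
Q = 1, R = 0 ↦ 0  <
Q = 1, R = 1 ↦ 0  <
Q = 1, R = 2 ↦ 1  <
Q = 1, R = 3 ↦ 2  <
Q = 2, R = 0 ↦ 0  <
Q = 2, R = 1 ↦ 0  <
Q = 2, R = 2 ↦ 0  <
Q = 2, R = 3 ↦ 1  <
Q = 3, R = 0 ↦ 0  <
Q = 3, R = 1 ↦ 0  <
Q = 3, R = 2 ↦ 0  <
Q = 3, R = 3 ↦ 0  <
So 1 of the 16 assignments meets the threshold.

1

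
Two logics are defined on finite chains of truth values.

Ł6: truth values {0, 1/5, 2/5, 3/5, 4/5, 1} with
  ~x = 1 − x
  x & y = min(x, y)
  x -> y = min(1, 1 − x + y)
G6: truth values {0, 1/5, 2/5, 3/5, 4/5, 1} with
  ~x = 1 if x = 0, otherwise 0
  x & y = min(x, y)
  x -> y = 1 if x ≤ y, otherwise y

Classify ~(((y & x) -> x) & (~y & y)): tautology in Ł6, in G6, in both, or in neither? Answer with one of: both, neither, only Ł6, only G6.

only G6

In Ł6: at x = 0, y = 1/5 the value is 4/5 — not a tautology.
In G6: every assignment gives 1 — tautology.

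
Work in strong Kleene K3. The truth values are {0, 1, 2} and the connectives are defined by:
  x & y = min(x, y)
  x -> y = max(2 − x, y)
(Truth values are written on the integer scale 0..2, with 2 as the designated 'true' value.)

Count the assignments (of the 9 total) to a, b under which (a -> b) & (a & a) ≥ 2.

1

a = 0, b = 0 ↦ 0  <
a = 0, b = 1 ↦ 0  <
a = 0, b = 2 ↦ 0  <
a = 1, b = 0 ↦ 1  <
a = 1, b = 1 ↦ 1  <
a = 1, b = 2 ↦ 1  <
a = 2, b = 0 ↦ 0  <
a = 2, b = 1 ↦ 1  <
a = 2, b = 2 ↦ 2  ≥
So 1 of the 9 assignments meets the threshold.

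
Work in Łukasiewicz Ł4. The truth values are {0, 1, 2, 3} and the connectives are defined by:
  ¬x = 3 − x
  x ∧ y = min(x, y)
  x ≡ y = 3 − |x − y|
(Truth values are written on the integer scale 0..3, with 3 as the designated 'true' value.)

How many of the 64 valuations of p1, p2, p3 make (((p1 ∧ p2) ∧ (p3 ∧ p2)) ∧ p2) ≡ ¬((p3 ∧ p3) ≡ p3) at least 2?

56

value 3: 37 assignments (counts)
value 2: 19 assignments (counts)
value 1: 7 assignments
value 0: 1 assignment
So 56 of the 64 assignments meet the threshold.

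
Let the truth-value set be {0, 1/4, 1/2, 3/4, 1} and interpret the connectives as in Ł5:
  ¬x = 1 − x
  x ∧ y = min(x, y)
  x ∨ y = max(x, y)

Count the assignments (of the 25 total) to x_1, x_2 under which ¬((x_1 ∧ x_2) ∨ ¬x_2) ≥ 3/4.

4

value 1: 1 assignment (counts)
value 3/4: 3 assignments (counts)
value 1/2: 7 assignments
value 1/4: 8 assignments
value 0: 6 assignments
So 4 of the 25 assignments meet the threshold.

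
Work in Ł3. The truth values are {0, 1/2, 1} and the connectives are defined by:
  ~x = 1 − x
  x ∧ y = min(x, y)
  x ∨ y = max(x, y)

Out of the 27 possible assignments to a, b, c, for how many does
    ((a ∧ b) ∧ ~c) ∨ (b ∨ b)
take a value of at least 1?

value 1: 9 assignments (counts)
value 1/2: 9 assignments
value 0: 9 assignments
So 9 of the 27 assignments meet the threshold.

9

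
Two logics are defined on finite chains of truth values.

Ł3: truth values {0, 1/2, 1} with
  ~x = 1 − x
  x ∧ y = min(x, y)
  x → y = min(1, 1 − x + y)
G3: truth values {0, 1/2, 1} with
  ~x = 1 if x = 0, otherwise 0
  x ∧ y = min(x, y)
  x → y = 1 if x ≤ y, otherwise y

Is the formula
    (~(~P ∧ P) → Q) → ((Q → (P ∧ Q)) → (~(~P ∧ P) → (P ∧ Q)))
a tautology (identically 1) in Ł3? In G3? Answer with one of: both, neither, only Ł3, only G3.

both

In Ł3: every assignment gives 1 — tautology.
In G3: every assignment gives 1 — tautology.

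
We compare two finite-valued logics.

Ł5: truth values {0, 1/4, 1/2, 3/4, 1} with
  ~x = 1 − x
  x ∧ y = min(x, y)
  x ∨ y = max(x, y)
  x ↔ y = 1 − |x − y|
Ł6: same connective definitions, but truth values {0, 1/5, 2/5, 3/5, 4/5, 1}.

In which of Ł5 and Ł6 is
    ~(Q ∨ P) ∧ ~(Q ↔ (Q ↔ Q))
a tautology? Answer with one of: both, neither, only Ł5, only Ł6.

In Ł5: at P = 0, Q = 1/4 the value is 3/4 — not a tautology.
In Ł6: at P = 0, Q = 1/5 the value is 4/5 — not a tautology.

neither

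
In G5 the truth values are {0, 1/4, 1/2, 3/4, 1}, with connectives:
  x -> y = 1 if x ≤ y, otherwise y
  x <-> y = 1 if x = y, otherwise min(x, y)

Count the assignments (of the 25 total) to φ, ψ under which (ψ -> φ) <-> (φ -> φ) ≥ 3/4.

value 1: 15 assignments (counts)
value 3/4: 1 assignment (counts)
value 1/2: 2 assignments
value 1/4: 3 assignments
value 0: 4 assignments
So 16 of the 25 assignments meet the threshold.

16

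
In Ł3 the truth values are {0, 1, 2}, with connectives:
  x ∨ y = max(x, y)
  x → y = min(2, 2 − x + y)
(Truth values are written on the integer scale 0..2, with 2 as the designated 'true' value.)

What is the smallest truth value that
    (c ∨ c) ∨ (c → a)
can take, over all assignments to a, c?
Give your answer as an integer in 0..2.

1

Take a = 0, c = 1:
c ∨ c = 1 ∨ 1 = 1
c → a = 1 → 0 = 1
(c ∨ c) ∨ (c → a) = 1 ∨ 1 = 1
No assignment yields a value below 1, so this is the minimum.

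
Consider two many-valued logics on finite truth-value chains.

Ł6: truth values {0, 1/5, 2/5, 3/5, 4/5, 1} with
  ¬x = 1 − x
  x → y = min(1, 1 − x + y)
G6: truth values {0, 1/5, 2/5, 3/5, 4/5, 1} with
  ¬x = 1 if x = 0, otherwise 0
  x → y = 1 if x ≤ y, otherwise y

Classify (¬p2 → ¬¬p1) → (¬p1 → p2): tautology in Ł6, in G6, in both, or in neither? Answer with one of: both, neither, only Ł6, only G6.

In Ł6: every assignment gives 1 — tautology.
In G6: at p1 = 0, p2 = 1/5 the value is 1/5 — not a tautology.

only Ł6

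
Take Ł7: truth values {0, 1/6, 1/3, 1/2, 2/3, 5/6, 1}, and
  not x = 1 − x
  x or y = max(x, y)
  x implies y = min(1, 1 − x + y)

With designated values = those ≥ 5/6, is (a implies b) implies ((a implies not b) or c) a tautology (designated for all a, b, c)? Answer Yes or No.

Counterexample: take a = 1/3, b = 1, c = 0.
a implies b = 1/3 implies 1 = 1
not b = not 1 = 0
a implies not b = 1/3 implies 0 = 2/3
(a implies not b) or c = 2/3 or 0 = 2/3
(a implies b) implies ((a implies not b) or c) = 1 implies 2/3 = 2/3
This gives 2/3, which is below 5/6.

No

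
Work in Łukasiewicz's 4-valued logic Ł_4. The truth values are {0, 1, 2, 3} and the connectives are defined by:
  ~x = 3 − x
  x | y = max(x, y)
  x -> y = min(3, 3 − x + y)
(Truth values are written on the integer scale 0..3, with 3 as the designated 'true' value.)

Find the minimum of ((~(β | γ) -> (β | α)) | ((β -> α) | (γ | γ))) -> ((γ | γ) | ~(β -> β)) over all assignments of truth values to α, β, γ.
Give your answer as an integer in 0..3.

Take α = 0, β = 0, γ = 0:
β | γ = 0 | 0 = 0
~(β | γ) = ~0 = 3
β | α = 0 | 0 = 0
~(β | γ) -> (β | α) = 3 -> 0 = 0
β -> α = 0 -> 0 = 3
γ | γ = 0 | 0 = 0
(β -> α) | (γ | γ) = 3 | 0 = 3
(~(β | γ) -> (β | α)) | ((β -> α) | (γ | γ)) = 0 | 3 = 3
γ | γ = 0 | 0 = 0
β -> β = 0 -> 0 = 3
~(β -> β) = ~3 = 0
(γ | γ) | ~(β -> β) = 0 | 0 = 0
((~(β | γ) -> (β | α)) | ((β -> α) | (γ | γ))) -> ((γ | γ) | ~(β -> β)) = 3 -> 0 = 0
No assignment yields a value below 0, so this is the minimum.

0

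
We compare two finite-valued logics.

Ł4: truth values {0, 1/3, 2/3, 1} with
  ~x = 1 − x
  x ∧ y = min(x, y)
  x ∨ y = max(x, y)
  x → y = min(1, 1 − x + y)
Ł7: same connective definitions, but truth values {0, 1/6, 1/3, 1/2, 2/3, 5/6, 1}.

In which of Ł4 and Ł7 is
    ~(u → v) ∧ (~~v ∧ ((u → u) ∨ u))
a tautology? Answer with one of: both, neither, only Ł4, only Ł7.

In Ł4: at u = 0, v = 0 the value is 0 — not a tautology.
In Ł7: at u = 0, v = 0 the value is 0 — not a tautology.

neither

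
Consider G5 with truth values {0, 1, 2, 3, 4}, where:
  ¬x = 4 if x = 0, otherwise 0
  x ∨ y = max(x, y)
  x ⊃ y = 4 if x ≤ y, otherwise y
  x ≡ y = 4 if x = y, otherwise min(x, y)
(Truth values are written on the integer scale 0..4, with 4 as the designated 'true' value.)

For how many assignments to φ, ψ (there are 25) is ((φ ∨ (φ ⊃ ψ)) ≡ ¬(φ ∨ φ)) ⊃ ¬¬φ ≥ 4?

value 4: 20 assignments (counts)
value 0: 5 assignments
So 20 of the 25 assignments meet the threshold.

20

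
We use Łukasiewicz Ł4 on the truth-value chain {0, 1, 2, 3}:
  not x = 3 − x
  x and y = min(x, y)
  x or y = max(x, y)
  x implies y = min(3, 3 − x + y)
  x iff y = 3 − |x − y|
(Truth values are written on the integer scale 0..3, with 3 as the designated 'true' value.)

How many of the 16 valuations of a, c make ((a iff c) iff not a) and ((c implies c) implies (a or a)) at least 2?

5

a = 0, c = 0 ↦ 0  <
a = 0, c = 1 ↦ 0  <
a = 0, c = 2 ↦ 0  <
a = 0, c = 3 ↦ 0  <
a = 1, c = 0 ↦ 1  <
a = 1, c = 1 ↦ 1  <
a = 1, c = 2 ↦ 1  <
a = 1, c = 3 ↦ 1  <
a = 2, c = 0 ↦ 2  ≥
a = 2, c = 1 ↦ 2  ≥
a = 2, c = 2 ↦ 1  <
a = 2, c = 3 ↦ 2  ≥
a = 3, c = 0 ↦ 3  ≥
a = 3, c = 1 ↦ 2  ≥
a = 3, c = 2 ↦ 1  <
a = 3, c = 3 ↦ 0  <
So 5 of the 16 assignments meet the threshold.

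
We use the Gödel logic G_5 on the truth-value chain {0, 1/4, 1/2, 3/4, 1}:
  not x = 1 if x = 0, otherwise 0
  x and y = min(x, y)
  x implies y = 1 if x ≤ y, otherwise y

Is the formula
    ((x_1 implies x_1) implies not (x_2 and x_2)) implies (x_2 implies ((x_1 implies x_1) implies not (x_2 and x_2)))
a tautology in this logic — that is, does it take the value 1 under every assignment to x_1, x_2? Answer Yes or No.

Yes

At x_1 = 1/2, x_2 = 0, for instance:
x_1 implies x_1 = 1/2 implies 1/2 = 1
x_2 and x_2 = 0 and 0 = 0
not (x_2 and x_2) = not 0 = 1
(x_1 implies x_1) implies not (x_2 and x_2) = 1 implies 1 = 1
x_2 implies ((x_1 implies x_1) implies not (x_2 and x_2)) = 0 implies 1 = 1
((x_1 implies x_1) implies not (x_2 and x_2)) implies (x_2 implies ((x_1 implies x_1) implies not (x_2 and x_2))) = 1 implies 1 = 1
and checking the remaining 24 assignments likewise gives ≥ 1 in every case.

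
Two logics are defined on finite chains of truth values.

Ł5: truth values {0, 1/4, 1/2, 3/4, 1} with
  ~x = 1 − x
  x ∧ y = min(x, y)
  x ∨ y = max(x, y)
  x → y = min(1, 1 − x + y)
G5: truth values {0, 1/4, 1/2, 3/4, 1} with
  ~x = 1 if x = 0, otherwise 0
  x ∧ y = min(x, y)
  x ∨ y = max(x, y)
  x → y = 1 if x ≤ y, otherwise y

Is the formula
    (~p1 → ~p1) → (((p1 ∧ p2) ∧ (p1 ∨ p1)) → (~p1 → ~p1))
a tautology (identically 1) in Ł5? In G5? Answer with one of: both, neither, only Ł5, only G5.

both

In Ł5: every assignment gives 1 — tautology.
In G5: every assignment gives 1 — tautology.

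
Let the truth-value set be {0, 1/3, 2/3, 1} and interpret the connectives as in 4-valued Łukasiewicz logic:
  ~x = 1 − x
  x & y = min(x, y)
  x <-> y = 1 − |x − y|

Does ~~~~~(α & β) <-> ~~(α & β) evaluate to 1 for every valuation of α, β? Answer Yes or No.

Counterexample: take α = 0, β = 0.
α & β = 0 & 0 = 0
~(α & β) = ~0 = 1
~~(α & β) = ~1 = 0
~~~(α & β) = ~0 = 1
~~~~(α & β) = ~1 = 0
~~~~~(α & β) = ~0 = 1
α & β = 0 & 0 = 0
~(α & β) = ~0 = 1
~~(α & β) = ~1 = 0
~~~~~(α & β) <-> ~~(α & β) = 1 <-> 0 = 0
This gives 0 ≠ 1.

No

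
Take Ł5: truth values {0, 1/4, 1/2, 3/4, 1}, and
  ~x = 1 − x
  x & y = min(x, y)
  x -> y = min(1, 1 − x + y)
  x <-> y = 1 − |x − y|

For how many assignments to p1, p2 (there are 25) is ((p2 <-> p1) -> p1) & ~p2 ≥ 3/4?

6

value 1: 3 assignments (counts)
value 3/4: 3 assignments (counts)
value 1/2: 6 assignments
value 1/4: 7 assignments
value 0: 6 assignments
So 6 of the 25 assignments meet the threshold.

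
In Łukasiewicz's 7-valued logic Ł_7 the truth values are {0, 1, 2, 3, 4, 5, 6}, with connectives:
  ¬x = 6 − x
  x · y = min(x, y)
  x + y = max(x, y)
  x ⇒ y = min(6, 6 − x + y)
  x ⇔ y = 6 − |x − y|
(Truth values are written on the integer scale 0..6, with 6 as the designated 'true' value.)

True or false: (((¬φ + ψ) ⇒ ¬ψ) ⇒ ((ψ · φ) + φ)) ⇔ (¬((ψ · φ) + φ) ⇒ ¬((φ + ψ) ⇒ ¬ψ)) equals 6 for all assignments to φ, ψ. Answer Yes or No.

No

Counterexample: take φ = 0, ψ = 1.
¬φ = ¬0 = 6
¬φ + ψ = 6 + 1 = 6
¬ψ = ¬1 = 5
(¬φ + ψ) ⇒ ¬ψ = 6 ⇒ 5 = 5
ψ · φ = 1 · 0 = 0
(ψ · φ) + φ = 0 + 0 = 0
((¬φ + ψ) ⇒ ¬ψ) ⇒ ((ψ · φ) + φ) = 5 ⇒ 0 = 1
ψ · φ = 1 · 0 = 0
(ψ · φ) + φ = 0 + 0 = 0
¬((ψ · φ) + φ) = ¬0 = 6
φ + ψ = 0 + 1 = 1
¬ψ = ¬1 = 5
(φ + ψ) ⇒ ¬ψ = 1 ⇒ 5 = 6
¬((φ + ψ) ⇒ ¬ψ) = ¬6 = 0
¬((ψ · φ) + φ) ⇒ ¬((φ + ψ) ⇒ ¬ψ) = 6 ⇒ 0 = 0
(((¬φ + ψ) ⇒ ¬ψ) ⇒ ((ψ · φ) + φ)) ⇔ (¬((ψ · φ) + φ) ⇒ ¬((φ + ψ) ⇒ ¬ψ)) = 1 ⇔ 0 = 5
This gives 5 ≠ 6.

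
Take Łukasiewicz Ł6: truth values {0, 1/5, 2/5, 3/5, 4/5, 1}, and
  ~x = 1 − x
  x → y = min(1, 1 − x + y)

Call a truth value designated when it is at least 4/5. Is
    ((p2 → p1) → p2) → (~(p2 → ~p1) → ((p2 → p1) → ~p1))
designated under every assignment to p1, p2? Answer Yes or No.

Counterexample: take p1 = 4/5, p2 = 1.
p2 → p1 = 1 → 4/5 = 4/5
(p2 → p1) → p2 = 4/5 → 1 = 1
~p1 = ~4/5 = 1/5
p2 → ~p1 = 1 → 1/5 = 1/5
~(p2 → ~p1) = ~1/5 = 4/5
p2 → p1 = 1 → 4/5 = 4/5
(p2 → p1) → ~p1 = 4/5 → 1/5 = 2/5
~(p2 → ~p1) → ((p2 → p1) → ~p1) = 4/5 → 2/5 = 3/5
((p2 → p1) → p2) → (~(p2 → ~p1) → ((p2 → p1) → ~p1)) = 1 → 3/5 = 3/5
This gives 3/5, which is below 4/5.

No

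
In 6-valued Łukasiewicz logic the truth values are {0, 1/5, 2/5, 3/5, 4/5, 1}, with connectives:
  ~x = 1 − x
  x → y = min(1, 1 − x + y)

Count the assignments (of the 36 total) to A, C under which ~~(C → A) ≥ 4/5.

26

value 1: 21 assignments (counts)
value 4/5: 5 assignments (counts)
value 3/5: 4 assignments
value 2/5: 3 assignments
value 1/5: 2 assignments
value 0: 1 assignment
So 26 of the 36 assignments meet the threshold.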